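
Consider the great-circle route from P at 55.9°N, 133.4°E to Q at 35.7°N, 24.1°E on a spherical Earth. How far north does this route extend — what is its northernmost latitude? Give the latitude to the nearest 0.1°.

≈ 62.9°N

The great circle lies in the plane with unit normal n̂ = (p₁ × p₂)/|p₁ × p₂|.
Here n̂_z ≈ -0.456; the vertex latitude is φ_max = arccos|n̂_z| ≈ 62.9°.
Check via Clairaut: cos φ_max = |cos φ₁| · sin C = cos(55.9°)·sin(54.4°) ≈ 0.456, again giving ≈ 62.9°.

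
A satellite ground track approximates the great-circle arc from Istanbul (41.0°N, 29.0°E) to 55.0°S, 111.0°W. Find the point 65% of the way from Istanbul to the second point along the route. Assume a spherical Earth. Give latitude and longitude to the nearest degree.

≈ 36°S, 37°W

Convert each endpoint to a unit vector on the sphere (x = cos φ cos λ, y = cos φ sin λ, z = sin φ).
The central angle between the endpoints is δ = arccos(p₁·p₂) ≈ 2.624 rad (150.3°).
Interpolate at f = 0.65 with slerp weights a = sin((1−f)δ)/sin δ ≈ 1.606, b = sin(fδ)/sin δ ≈ 2.003.
p = a·p₁ + b·p₂ ≈ (0.648, -0.485, -0.587); φ = arcsin(p_z) ≈ -35.94°, λ = atan2(p_y, p_x) ≈ -36.78°.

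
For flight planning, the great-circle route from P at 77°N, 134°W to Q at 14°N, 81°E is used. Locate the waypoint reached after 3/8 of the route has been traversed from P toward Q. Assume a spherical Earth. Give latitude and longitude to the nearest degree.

The haversine formula gives a central angle δ ≈ 1.514 rad (86.7°) between the endpoints.
Interpolate at f = 3/8 with slerp weights a = sin((1−f)δ)/sin δ ≈ 0.812, b = sin(fδ)/sin δ ≈ 0.539.
p = a·p₁ + b·p₂ ≈ (-0.045, 0.385, 0.922); φ = arcsin(p_z) ≈ 67.21°, λ = atan2(p_y, p_x) ≈ 96.70°.

≈ 67°N, 97°E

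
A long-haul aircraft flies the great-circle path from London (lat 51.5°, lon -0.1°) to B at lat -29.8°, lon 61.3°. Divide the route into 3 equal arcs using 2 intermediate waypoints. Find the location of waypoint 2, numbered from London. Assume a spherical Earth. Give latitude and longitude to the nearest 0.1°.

Convert each endpoint to a unit vector on the sphere (x = cos φ cos λ, y = cos φ sin λ, z = sin φ).
The central angle between the endpoints is δ = arccos(p₁·p₂) ≈ 1.702 rad (97.5°).
Interpolate at f = 2/3 with slerp weights a = sin((1−f)δ)/sin δ ≈ 0.542, b = sin(fδ)/sin δ ≈ 0.914.
p = a·p₁ + b·p₂ ≈ (0.718, 0.695, -0.030); φ = arcsin(p_z) ≈ -1.73°, λ = atan2(p_y, p_x) ≈ 44.06°.

≈ lat -1.7°, lon 44.1°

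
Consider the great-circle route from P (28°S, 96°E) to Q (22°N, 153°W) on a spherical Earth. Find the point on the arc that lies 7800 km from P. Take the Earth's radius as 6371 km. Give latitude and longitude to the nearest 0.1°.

≈ (0.3°N, 163.2°E)

Write both endpoints as unit vectors p₁, p₂ with components (cos φ cos λ, cos φ sin λ, sin φ).
The central angle between the endpoints is δ = arccos(p₁·p₂) ≈ 2.059 rad (118.0°). The total great-circle distance is δ·R ≈ 2.059 × 6371 ≈ 13119 km, so the target fraction is f = 7800/13119 ≈ 0.595.
Interpolate at f ≈ 0.595 with slerp weights a = sin((1−f)δ)/sin δ ≈ 0.839, b = sin(fδ)/sin δ ≈ 1.065.
p = a·p₁ + b·p₂ ≈ (-0.957, 0.289, 0.005); φ = arcsin(p_z) ≈ 0.28°, λ = atan2(p_y, p_x) ≈ 163.22°.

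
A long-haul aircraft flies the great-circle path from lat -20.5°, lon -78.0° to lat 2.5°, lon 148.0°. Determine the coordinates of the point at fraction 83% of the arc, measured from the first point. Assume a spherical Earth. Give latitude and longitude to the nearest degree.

Convert each endpoint to a unit vector on the sphere (x = cos φ cos λ, y = cos φ sin λ, z = sin φ).
The central angle between the endpoints is δ = arccos(p₁·p₂) ≈ 2.299 rad (131.7°).
Interpolate at f = 0.83 with slerp weights a = sin((1−f)δ)/sin δ ≈ 0.510, b = sin(fδ)/sin δ ≈ 1.264.
p = a·p₁ + b·p₂ ≈ (-0.972, 0.202, -0.124); φ = arcsin(p_z) ≈ -7.10°, λ = atan2(p_y, p_x) ≈ 168.27°.

≈ lat -7°, lon 168°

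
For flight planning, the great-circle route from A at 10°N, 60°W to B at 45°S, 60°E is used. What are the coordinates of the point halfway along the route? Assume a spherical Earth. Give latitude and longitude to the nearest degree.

≈ 31°S, 16°W

From cos δ = sin φ₁ sin φ₂ + cos φ₁ cos φ₂ cos Δλ, the central angle is δ ≈ 2.061 rad (118.1°).
Interpolate at f = 1/2 with slerp weights a = sin((1−f)δ)/sin δ ≈ 0.972, b = sin(fδ)/sin δ ≈ 0.972.
p = a·p₁ + b·p₂ ≈ (0.822, -0.234, -0.519); φ = arcsin(p_z) ≈ -31.24°, λ = atan2(p_y, p_x) ≈ -15.87°.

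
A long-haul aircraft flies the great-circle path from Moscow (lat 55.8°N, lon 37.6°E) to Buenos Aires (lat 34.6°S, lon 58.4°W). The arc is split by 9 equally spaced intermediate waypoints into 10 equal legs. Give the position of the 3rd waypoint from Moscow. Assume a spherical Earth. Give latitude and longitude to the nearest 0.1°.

≈ lat 34.7°N, lon 6.0°W

Convert each endpoint to a unit vector on the sphere (x = cos φ cos λ, y = cos φ sin λ, z = sin φ).
The central angle between the endpoints is δ = arccos(p₁·p₂) ≈ 2.115 rad (121.2°).
Interpolate at f = 3/10 with slerp weights a = sin((1−f)δ)/sin δ ≈ 1.164, b = sin(fδ)/sin δ ≈ 0.693.
p = a·p₁ + b·p₂ ≈ (0.817, -0.087, 0.569); φ = arcsin(p_z) ≈ 34.71°, λ = atan2(p_y, p_x) ≈ -6.05°.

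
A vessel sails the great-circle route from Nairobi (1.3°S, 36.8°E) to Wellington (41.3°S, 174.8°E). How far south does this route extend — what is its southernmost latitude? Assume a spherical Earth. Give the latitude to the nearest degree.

≈ 53°S

The great circle lies in the plane with unit normal n̂ = (p₁ × p₂)/|p₁ × p₂|.
Here n̂_z ≈ +0.599; the vertex latitude is φ_max = arccos|n̂_z| ≈ 53.2°.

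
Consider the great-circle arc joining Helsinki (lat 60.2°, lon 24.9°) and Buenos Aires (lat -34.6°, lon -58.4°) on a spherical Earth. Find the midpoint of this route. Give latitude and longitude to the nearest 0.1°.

Convert each endpoint to a unit vector on the sphere (x = cos φ cos λ, y = cos φ sin λ, z = sin φ).
The central angle between the endpoints is δ = arccos(p₁·p₂) ≈ 2.032 rad (116.4°).
Interpolate at f = 1/2 with slerp weights a = sin((1−f)δ)/sin δ ≈ 0.949, b = sin(fδ)/sin δ ≈ 0.949.
p = a·p₁ + b·p₂ ≈ (0.837, -0.467, 0.285); φ = arcsin(p_z) ≈ 16.54°, λ = atan2(p_y, p_x) ≈ -29.14°.

≈ lat 16.5°, lon -29.1°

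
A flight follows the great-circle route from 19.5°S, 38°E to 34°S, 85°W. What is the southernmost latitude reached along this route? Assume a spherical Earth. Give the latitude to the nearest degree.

The great circle lies in the plane with unit normal n̂ = (p₁ × p₂)/|p₁ × p₂|.
Here n̂_z ≈ -0.675; the vertex latitude is φ_max = arccos|n̂_z| ≈ 47.5°.
Check via Clairaut: cos φ_max = |cos φ₁| · sin C = cos(19.5°)·sin(134.3°) ≈ 0.675, again giving ≈ 47.5°.

≈ 48°S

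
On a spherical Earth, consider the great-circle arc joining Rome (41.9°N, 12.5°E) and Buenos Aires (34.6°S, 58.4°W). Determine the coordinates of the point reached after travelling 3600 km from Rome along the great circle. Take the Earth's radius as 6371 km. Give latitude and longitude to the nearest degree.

From cos δ = sin φ₁ sin φ₂ + cos φ₁ cos φ₂ cos Δλ, the central angle is δ ≈ 1.751 rad (100.3°). The total great-circle distance is δ·R ≈ 1.751 × 6371 ≈ 11152 km, so the target fraction is f = 3600/11152 ≈ 0.323.
Interpolate at f ≈ 0.323 with slerp weights a = sin((1−f)δ)/sin δ ≈ 0.942, b = sin(fδ)/sin δ ≈ 0.544.
p = a·p₁ + b·p₂ ≈ (0.919, -0.230, 0.320); φ = arcsin(p_z) ≈ 18.66°, λ = atan2(p_y, p_x) ≈ -14.04°.

≈ (19°N, 14°W)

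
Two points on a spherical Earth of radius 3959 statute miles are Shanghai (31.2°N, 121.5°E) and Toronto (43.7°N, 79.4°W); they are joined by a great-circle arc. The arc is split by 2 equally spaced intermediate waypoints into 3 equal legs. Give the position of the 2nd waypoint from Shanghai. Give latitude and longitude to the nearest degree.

Write both endpoints as unit vectors p₁, p₂ with components (cos φ cos λ, cos φ sin λ, sin φ).
The central angle between the endpoints is δ = arccos(p₁·p₂) ≈ 1.792 rad (102.7°).
Interpolate at f = 2/3 with slerp weights a = sin((1−f)δ)/sin δ ≈ 0.577, b = sin(fδ)/sin δ ≈ 0.954.
p = a·p₁ + b·p₂ ≈ (-0.131, -0.257, 0.957); φ = arcsin(p_z) ≈ 73.23°, λ = atan2(p_y, p_x) ≈ -116.99°.

≈ (73°N, 117°W)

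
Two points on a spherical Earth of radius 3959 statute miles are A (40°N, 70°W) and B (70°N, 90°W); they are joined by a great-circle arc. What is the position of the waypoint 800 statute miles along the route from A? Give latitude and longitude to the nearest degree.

Write both endpoints as unit vectors p₁, p₂ with components (cos φ cos λ, cos φ sin λ, sin φ).
The central angle between the endpoints is δ = arccos(p₁·p₂) ≈ 0.554 rad (31.8°). The total great-circle distance is δ·R ≈ 0.554 × 3959 ≈ 2195 mi, so the target fraction is f = 800/2195 ≈ 0.364.
Interpolate at f ≈ 0.364 with slerp weights a = sin((1−f)δ)/sin δ ≈ 0.656, b = sin(fδ)/sin δ ≈ 0.381.
p = a·p₁ + b·p₂ ≈ (0.172, -0.602, 0.780); φ = arcsin(p_z) ≈ 51.22°, λ = atan2(p_y, p_x) ≈ -74.08°.

≈ (51°N, 74°W)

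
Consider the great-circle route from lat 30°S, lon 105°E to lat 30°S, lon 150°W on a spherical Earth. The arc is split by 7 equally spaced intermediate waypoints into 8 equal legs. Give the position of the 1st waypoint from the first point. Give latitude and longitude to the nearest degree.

Write both endpoints as unit vectors p₁, p₂ with components (cos φ cos λ, cos φ sin λ, sin φ).
The central angle between the endpoints is δ = arccos(p₁·p₂) ≈ 1.515 rad (86.8°).
Interpolate at f = 1/8 with slerp weights a = sin((1−f)δ)/sin δ ≈ 0.972, b = sin(fδ)/sin δ ≈ 0.189.
p = a·p₁ + b·p₂ ≈ (-0.359, 0.731, -0.580); φ = arcsin(p_z) ≈ -35.45°, λ = atan2(p_y, p_x) ≈ 116.16°.

≈ lat 35°S, lon 116°E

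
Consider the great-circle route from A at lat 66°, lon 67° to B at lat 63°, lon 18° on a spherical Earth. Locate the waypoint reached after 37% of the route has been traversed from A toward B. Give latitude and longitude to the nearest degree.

≈ lat 67°, lon 48°

From cos δ = sin φ₁ sin φ₂ + cos φ₁ cos φ₂ cos Δλ, the central angle is δ ≈ 0.362 rad (20.8°).
Interpolate at f = 0.37 with slerp weights a = sin((1−f)δ)/sin δ ≈ 0.638, b = sin(fδ)/sin δ ≈ 0.377.
p = a·p₁ + b·p₂ ≈ (0.264, 0.292, 0.919); φ = arcsin(p_z) ≈ 66.81°, λ = atan2(p_y, p_x) ≈ 47.85°.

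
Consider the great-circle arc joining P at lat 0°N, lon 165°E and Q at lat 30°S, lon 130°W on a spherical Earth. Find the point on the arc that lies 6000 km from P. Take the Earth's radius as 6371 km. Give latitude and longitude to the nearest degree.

≈ lat 26°S, lon 146°W

Write both endpoints as unit vectors p₁, p₂ with components (cos φ cos λ, cos φ sin λ, sin φ).
The central angle between the endpoints is δ = arccos(p₁·p₂) ≈ 1.196 rad (68.5°). The total great-circle distance is δ·R ≈ 1.196 × 6371 ≈ 7620 km, so the target fraction is f = 6000/7620 ≈ 0.787.
Interpolate at f ≈ 0.787 with slerp weights a = sin((1−f)δ)/sin δ ≈ 0.270, b = sin(fδ)/sin δ ≈ 0.869.
p = a·p₁ + b·p₂ ≈ (-0.745, -0.506, -0.434); φ = arcsin(p_z) ≈ -25.75°, λ = atan2(p_y, p_x) ≈ -145.79°.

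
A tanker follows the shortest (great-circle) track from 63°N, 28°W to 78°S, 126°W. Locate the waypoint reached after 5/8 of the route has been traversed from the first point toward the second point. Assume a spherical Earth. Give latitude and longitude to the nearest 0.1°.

≈ 29.0°S, 58.2°W

Write both endpoints as unit vectors p₁, p₂ with components (cos φ cos λ, cos φ sin λ, sin φ).
The central angle between the endpoints is δ = arccos(p₁·p₂) ≈ 2.657 rad (152.2°).
Interpolate at f = 5/8 with slerp weights a = sin((1−f)δ)/sin δ ≈ 1.801, b = sin(fδ)/sin δ ≈ 2.136.
p = a·p₁ + b·p₂ ≈ (0.461, -0.743, -0.485); φ = arcsin(p_z) ≈ -29.04°, λ = atan2(p_y, p_x) ≈ -58.20°.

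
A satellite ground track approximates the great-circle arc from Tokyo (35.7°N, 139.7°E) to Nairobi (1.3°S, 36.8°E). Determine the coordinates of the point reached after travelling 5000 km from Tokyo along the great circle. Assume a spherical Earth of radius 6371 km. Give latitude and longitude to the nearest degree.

≈ 29°N, 87°E

Convert each endpoint to a unit vector on the sphere (x = cos φ cos λ, y = cos φ sin λ, z = sin φ).
The central angle between the endpoints is δ = arccos(p₁·p₂) ≈ 1.767 rad (101.2°). The total great-circle distance is δ·R ≈ 1.767 × 6371 ≈ 11255 km, so the target fraction is f = 5000/11255 ≈ 0.444.
Interpolate at f ≈ 0.444 with slerp weights a = sin((1−f)δ)/sin δ ≈ 0.848, b = sin(fδ)/sin δ ≈ 0.720.
p = a·p₁ + b·p₂ ≈ (0.052, 0.877, 0.478); φ = arcsin(p_z) ≈ 28.57°, λ = atan2(p_y, p_x) ≈ 86.62°.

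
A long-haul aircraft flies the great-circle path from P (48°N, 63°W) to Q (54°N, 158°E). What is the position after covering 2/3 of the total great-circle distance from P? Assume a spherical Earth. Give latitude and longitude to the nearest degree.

≈ (72°N, 164°W)

Convert each endpoint to a unit vector on the sphere (x = cos φ cos λ, y = cos φ sin λ, z = sin φ).
The central angle between the endpoints is δ = arccos(p₁·p₂) ≈ 1.262 rad (72.3°).
Interpolate at f = 2/3 with slerp weights a = sin((1−f)δ)/sin δ ≈ 0.429, b = sin(fδ)/sin δ ≈ 0.782.
p = a·p₁ + b·p₂ ≈ (-0.296, -0.083, 0.951); φ = arcsin(p_z) ≈ 72.08°, λ = atan2(p_y, p_x) ≈ -164.31°.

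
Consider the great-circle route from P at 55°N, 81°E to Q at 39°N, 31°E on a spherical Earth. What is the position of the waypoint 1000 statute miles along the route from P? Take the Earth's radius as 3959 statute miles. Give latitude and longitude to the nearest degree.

Convert each endpoint to a unit vector on the sphere (x = cos φ cos λ, y = cos φ sin λ, z = sin φ).
The central angle between the endpoints is δ = arccos(p₁·p₂) ≈ 0.640 rad (36.7°). The total great-circle distance is δ·R ≈ 0.640 × 3959 ≈ 2534 mi, so the target fraction is f = 1000/2534 ≈ 0.395.
Interpolate at f ≈ 0.395 with slerp weights a = sin((1−f)δ)/sin δ ≈ 0.633, b = sin(fδ)/sin δ ≈ 0.418.
p = a·p₁ + b·p₂ ≈ (0.335, 0.526, 0.782); φ = arcsin(p_z) ≈ 51.41°, λ = atan2(p_y, p_x) ≈ 57.46°.

≈ 51°N, 57°E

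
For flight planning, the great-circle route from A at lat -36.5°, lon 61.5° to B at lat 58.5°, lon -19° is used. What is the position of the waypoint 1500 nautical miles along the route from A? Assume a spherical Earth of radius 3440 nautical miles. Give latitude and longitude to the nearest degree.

≈ lat -15°, lon 47°

Write both endpoints as unit vectors p₁, p₂ with components (cos φ cos λ, cos φ sin λ, sin φ).
The central angle between the endpoints is δ = arccos(p₁·p₂) ≈ 2.024 rad (116.0°). The total great-circle distance is δ·R ≈ 2.024 × 3440 ≈ 6963 nmi, so the target fraction is f = 1500/6963 ≈ 0.215.
Interpolate at f ≈ 0.215 with slerp weights a = sin((1−f)δ)/sin δ ≈ 1.112, b = sin(fδ)/sin δ ≈ 0.470.
p = a·p₁ + b·p₂ ≈ (0.659, 0.706, -0.261); φ = arcsin(p_z) ≈ -15.13°, λ = atan2(p_y, p_x) ≈ 46.98°.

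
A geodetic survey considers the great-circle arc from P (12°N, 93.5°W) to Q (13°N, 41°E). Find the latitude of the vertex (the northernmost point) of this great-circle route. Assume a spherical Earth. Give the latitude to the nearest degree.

≈ 30°N

The great circle lies in the plane with unit normal n̂ = (p₁ × p₂)/|p₁ × p₂|.
Here n̂_z ≈ +0.868; the vertex latitude is φ_max = arccos|n̂_z| ≈ 29.8°.
Check via Clairaut: cos φ_max = |cos φ₁| · sin C = cos(12.0°)·sin(62.5°) ≈ 0.868, again giving ≈ 29.8°.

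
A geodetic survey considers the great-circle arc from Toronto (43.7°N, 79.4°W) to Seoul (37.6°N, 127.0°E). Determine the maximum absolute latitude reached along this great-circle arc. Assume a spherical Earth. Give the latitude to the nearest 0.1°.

The great circle lies in the plane with unit normal n̂ = (p₁ × p₂)/|p₁ × p₂|.
Here n̂_z ≈ -0.256; the vertex latitude is φ_max = arccos|n̂_z| ≈ 75.2°.
Check via Clairaut: cos φ_max = |cos φ₁| · sin C = cos(43.7°)·sin(20.7°) ≈ 0.256, again giving ≈ 75.2°.

≈ 75.2°N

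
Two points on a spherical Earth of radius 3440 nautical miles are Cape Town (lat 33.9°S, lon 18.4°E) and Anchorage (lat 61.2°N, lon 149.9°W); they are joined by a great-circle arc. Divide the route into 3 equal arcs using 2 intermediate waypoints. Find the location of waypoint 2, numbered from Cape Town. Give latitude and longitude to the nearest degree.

Convert each endpoint to a unit vector on the sphere (x = cos φ cos λ, y = cos φ sin λ, z = sin φ).
The central angle between the endpoints is δ = arccos(p₁·p₂) ≈ 2.647 rad (151.7°).
Interpolate at f = 2/3 with slerp weights a = sin((1−f)δ)/sin δ ≈ 1.628, b = sin(fδ)/sin δ ≈ 2.068.
p = a·p₁ + b·p₂ ≈ (0.420, -0.073, 0.905); φ = arcsin(p_z) ≈ 64.76°, λ = atan2(p_y, p_x) ≈ -9.89°.

≈ lat 65°N, lon 10°W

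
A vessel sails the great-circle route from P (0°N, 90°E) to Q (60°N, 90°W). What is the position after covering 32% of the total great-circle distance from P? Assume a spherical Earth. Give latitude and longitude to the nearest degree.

Write both endpoints as unit vectors p₁, p₂ with components (cos φ cos λ, cos φ sin λ, sin φ).
The central angle between the endpoints is δ = arccos(p₁·p₂) ≈ 2.094 rad (120.0°).
Interpolate at f = 0.32 with slerp weights a = sin((1−f)δ)/sin δ ≈ 1.142, b = sin(fδ)/sin δ ≈ 0.717.
p = a·p₁ + b·p₂ ≈ (0.000, 0.784, 0.621); φ = arcsin(p_z) ≈ 38.40°, λ = atan2(p_y, p_x) ≈ 90.00°.

≈ (38°N, 90°E)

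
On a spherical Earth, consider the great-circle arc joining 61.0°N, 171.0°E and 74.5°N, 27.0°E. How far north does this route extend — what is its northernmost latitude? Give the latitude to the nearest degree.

The great circle lies in the plane with unit normal n̂ = (p₁ × p₂)/|p₁ × p₂|.
Here n̂_z ≈ -0.113; the vertex latitude is φ_max = arccos|n̂_z| ≈ 83.5°.

≈ 84°N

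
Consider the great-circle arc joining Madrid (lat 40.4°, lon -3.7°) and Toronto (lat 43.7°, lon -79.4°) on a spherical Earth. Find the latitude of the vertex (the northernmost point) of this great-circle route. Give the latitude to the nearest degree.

≈ 49°

The great circle lies in the plane with unit normal n̂ = (p₁ × p₂)/|p₁ × p₂|.
Here n̂_z ≈ -0.657; the vertex latitude is φ_max = arccos|n̂_z| ≈ 48.9°.
Check via Clairaut: cos φ_max = |cos φ₁| · sin C = cos(40.4°)·sin(59.6°) ≈ 0.657, again giving ≈ 48.9°.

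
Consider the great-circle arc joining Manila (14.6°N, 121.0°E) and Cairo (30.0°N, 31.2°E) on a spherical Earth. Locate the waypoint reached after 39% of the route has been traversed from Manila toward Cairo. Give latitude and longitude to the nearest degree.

Write both endpoints as unit vectors p₁, p₂ with components (cos φ cos λ, cos φ sin λ, sin φ).
The central angle between the endpoints is δ = arccos(p₁·p₂) ≈ 1.441 rad (82.6°).
Interpolate at f = 0.39 with slerp weights a = sin((1−f)δ)/sin δ ≈ 0.777, b = sin(fδ)/sin δ ≈ 0.538.
p = a·p₁ + b·p₂ ≈ (0.011, 0.885, 0.465); φ = arcsin(p_z) ≈ 27.68°, λ = atan2(p_y, p_x) ≈ 89.29°.

≈ 28°N, 89°E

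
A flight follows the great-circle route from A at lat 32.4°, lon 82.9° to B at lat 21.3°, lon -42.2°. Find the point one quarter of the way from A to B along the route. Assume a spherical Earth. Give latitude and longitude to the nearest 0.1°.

From cos δ = sin φ₁ sin φ₂ + cos φ₁ cos φ₂ cos Δλ, the central angle is δ ≈ 1.831 rad (104.9°).
Interpolate at f = 1/4 with slerp weights a = sin((1−f)δ)/sin δ ≈ 1.015, b = sin(fδ)/sin δ ≈ 0.457.
p = a·p₁ + b·p₂ ≈ (0.422, 0.564, 0.710); φ = arcsin(p_z) ≈ 45.23°, λ = atan2(p_y, p_x) ≈ 53.22°.

≈ lat 45.2°, lon 53.2°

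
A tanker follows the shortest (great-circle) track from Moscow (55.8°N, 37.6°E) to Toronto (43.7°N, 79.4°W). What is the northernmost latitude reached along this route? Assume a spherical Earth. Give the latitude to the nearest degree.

The great circle lies in the plane with unit normal n̂ = (p₁ × p₂)/|p₁ × p₂|.
Here n̂_z ≈ -0.393; the vertex latitude is φ_max = arccos|n̂_z| ≈ 66.9°.

≈ 67°N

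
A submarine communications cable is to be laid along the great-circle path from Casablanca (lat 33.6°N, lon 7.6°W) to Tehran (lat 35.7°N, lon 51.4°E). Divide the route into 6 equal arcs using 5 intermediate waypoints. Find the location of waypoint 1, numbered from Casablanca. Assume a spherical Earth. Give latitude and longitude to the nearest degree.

≈ lat 36°N, lon 2°E

Write both endpoints as unit vectors p₁, p₂ with components (cos φ cos λ, cos φ sin λ, sin φ).
The central angle between the endpoints is δ = arccos(p₁·p₂) ≈ 0.835 rad (47.8°).
Interpolate at f = 1/6 with slerp weights a = sin((1−f)δ)/sin δ ≈ 0.865, b = sin(fδ)/sin δ ≈ 0.187.
p = a·p₁ + b·p₂ ≈ (0.809, 0.024, 0.588); φ = arcsin(p_z) ≈ 36.00°, λ = atan2(p_y, p_x) ≈ 1.66°.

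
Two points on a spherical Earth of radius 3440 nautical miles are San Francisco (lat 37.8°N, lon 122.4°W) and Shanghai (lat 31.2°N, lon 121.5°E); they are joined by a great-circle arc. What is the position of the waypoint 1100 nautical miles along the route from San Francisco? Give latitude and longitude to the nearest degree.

≈ lat 48°N, lon 143°W

The haversine formula gives a central angle δ ≈ 1.551 rad (88.8°) between the endpoints. The total great-circle distance is δ·R ≈ 1.551 × 3440 ≈ 5334 nmi, so the target fraction is f = 1100/5334 ≈ 0.206.
Interpolate at f ≈ 0.206 with slerp weights a = sin((1−f)δ)/sin δ ≈ 0.943, b = sin(fδ)/sin δ ≈ 0.314.
p = a·p₁ + b·p₂ ≈ (-0.540, -0.400, 0.741); φ = arcsin(p_z) ≈ 47.80°, λ = atan2(p_y, p_x) ≈ -143.47°.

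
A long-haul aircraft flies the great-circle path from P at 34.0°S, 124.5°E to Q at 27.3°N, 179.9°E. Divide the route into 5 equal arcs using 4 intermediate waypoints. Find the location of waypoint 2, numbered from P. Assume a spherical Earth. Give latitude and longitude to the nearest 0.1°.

≈ 10.1°S, 148.2°E

Convert each endpoint to a unit vector on the sphere (x = cos φ cos λ, y = cos φ sin λ, z = sin φ).
The central angle between the endpoints is δ = arccos(p₁·p₂) ≈ 1.408 rad (80.7°).
Interpolate at f = 2/5 with slerp weights a = sin((1−f)δ)/sin δ ≈ 0.758, b = sin(fδ)/sin δ ≈ 0.541.
p = a·p₁ + b·p₂ ≈ (-0.837, 0.519, -0.176); φ = arcsin(p_z) ≈ -10.12°, λ = atan2(p_y, p_x) ≈ 148.21°.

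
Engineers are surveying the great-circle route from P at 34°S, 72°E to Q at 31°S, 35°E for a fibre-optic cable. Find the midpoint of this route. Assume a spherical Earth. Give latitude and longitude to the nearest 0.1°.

Convert each endpoint to a unit vector on the sphere (x = cos φ cos λ, y = cos φ sin λ, z = sin φ).
The central angle between the endpoints is δ = arccos(p₁·p₂) ≈ 0.544 rad (31.2°).
Interpolate at f = 1/2 with slerp weights a = sin((1−f)δ)/sin δ ≈ 0.519, b = sin(fδ)/sin δ ≈ 0.519.
p = a·p₁ + b·p₂ ≈ (0.497, 0.665, -0.558); φ = arcsin(p_z) ≈ -33.89°, λ = atan2(p_y, p_x) ≈ 53.18°.

≈ 33.9°S, 53.2°E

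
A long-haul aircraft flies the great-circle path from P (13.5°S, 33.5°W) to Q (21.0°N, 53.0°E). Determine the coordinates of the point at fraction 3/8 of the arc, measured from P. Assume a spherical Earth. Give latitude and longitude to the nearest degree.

From cos δ = sin φ₁ sin φ₂ + cos φ₁ cos φ₂ cos Δλ, the central angle is δ ≈ 1.599 rad (91.6°).
Interpolate at f = 3/8 with slerp weights a = sin((1−f)δ)/sin δ ≈ 0.841, b = sin(fδ)/sin δ ≈ 0.565.
p = a·p₁ + b·p₂ ≈ (1.000, -0.031, 0.006); φ = arcsin(p_z) ≈ 0.34°, λ = atan2(p_y, p_x) ≈ -1.76°.

≈ (0°N, 2°W)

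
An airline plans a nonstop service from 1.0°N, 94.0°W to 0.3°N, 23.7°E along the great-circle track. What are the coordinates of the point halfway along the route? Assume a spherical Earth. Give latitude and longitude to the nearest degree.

≈ 1°N, 35°W

From cos δ = sin φ₁ sin φ₂ + cos φ₁ cos φ₂ cos Δλ, the central angle is δ ≈ 2.054 rad (117.7°).
Interpolate at f = 1/2 with slerp weights a = sin((1−f)δ)/sin δ ≈ 0.966, b = sin(fδ)/sin δ ≈ 0.966.
p = a·p₁ + b·p₂ ≈ (0.818, -0.575, 0.022); φ = arcsin(p_z) ≈ 1.26°, λ = atan2(p_y, p_x) ≈ -35.14°.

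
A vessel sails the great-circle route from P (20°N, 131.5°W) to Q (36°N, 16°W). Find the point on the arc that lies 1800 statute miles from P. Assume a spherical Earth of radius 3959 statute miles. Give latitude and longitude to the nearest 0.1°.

Convert each endpoint to a unit vector on the sphere (x = cos φ cos λ, y = cos φ sin λ, z = sin φ).
The central angle between the endpoints is δ = arccos(p₁·p₂) ≈ 1.697 rad (97.3°). The total great-circle distance is δ·R ≈ 1.697 × 3959 ≈ 6720 mi, so the target fraction is f = 1800/6720 ≈ 0.268.
Interpolate at f ≈ 0.268 with slerp weights a = sin((1−f)δ)/sin δ ≈ 0.954, b = sin(fδ)/sin δ ≈ 0.443.
p = a·p₁ + b·p₂ ≈ (-0.250, -0.770, 0.587); φ = arcsin(p_z) ≈ 35.92°, λ = atan2(p_y, p_x) ≈ -107.97°.

≈ (35.9°N, 108.0°W)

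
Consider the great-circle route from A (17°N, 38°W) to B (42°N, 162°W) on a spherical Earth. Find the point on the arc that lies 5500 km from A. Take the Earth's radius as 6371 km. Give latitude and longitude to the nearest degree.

≈ (49°N, 85°W)

From cos δ = sin φ₁ sin φ₂ + cos φ₁ cos φ₂ cos Δλ, the central angle is δ ≈ 1.774 rad (101.6°). The total great-circle distance is δ·R ≈ 1.774 × 6371 ≈ 11302 km, so the target fraction is f = 5500/11302 ≈ 0.487.
Interpolate at f ≈ 0.487 with slerp weights a = sin((1−f)δ)/sin δ ≈ 0.807, b = sin(fδ)/sin δ ≈ 0.776.
p = a·p₁ + b·p₂ ≈ (0.059, -0.653, 0.755); φ = arcsin(p_z) ≈ 49.03°, λ = atan2(p_y, p_x) ≈ -84.81°.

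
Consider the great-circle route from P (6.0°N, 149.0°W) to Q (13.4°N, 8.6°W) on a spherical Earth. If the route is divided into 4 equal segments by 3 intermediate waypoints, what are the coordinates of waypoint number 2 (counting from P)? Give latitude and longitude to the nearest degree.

From cos δ = sin φ₁ sin φ₂ + cos φ₁ cos φ₂ cos Δλ, the central angle is δ ≈ 2.376 rad (136.2°).
Interpolate at f = 2/4 with slerp weights a = sin((1−f)δ)/sin δ ≈ 1.339, b = sin(fδ)/sin δ ≈ 1.339.
p = a·p₁ + b·p₂ ≈ (0.146, -0.881, 0.450); φ = arcsin(p_z) ≈ 26.77°, λ = atan2(p_y, p_x) ≈ -80.56°.

≈ (27°N, 81°W)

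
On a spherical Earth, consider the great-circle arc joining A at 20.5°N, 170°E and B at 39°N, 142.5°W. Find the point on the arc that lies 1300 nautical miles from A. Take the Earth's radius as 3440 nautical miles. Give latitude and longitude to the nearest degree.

Convert each endpoint to a unit vector on the sphere (x = cos φ cos λ, y = cos φ sin λ, z = sin φ).
The central angle between the endpoints is δ = arccos(p₁·p₂) ≈ 0.778 rad (44.6°). The total great-circle distance is δ·R ≈ 0.778 × 3440 ≈ 2677 nmi, so the target fraction is f = 1300/2677 ≈ 0.486.
Interpolate at f ≈ 0.486 with slerp weights a = sin((1−f)δ)/sin δ ≈ 0.555, b = sin(fδ)/sin δ ≈ 0.526.
p = a·p₁ + b·p₂ ≈ (-0.836, -0.158, 0.525); φ = arcsin(p_z) ≈ 31.68°, λ = atan2(p_y, p_x) ≈ -169.27°.

≈ 32°N, 169°W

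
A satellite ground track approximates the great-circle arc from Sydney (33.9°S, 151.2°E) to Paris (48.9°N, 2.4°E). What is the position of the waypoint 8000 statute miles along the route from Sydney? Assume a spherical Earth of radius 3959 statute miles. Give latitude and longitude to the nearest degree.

Write both endpoints as unit vectors p₁, p₂ with components (cos φ cos λ, cos φ sin λ, sin φ).
The central angle between the endpoints is δ = arccos(p₁·p₂) ≈ 2.662 rad (152.5°). The total great-circle distance is δ·R ≈ 2.662 × 3959 ≈ 10537 mi, so the target fraction is f = 8000/10537 ≈ 0.759.
Interpolate at f ≈ 0.759 with slerp weights a = sin((1−f)δ)/sin δ ≈ 1.295, b = sin(fδ)/sin δ ≈ 1.950.
p = a·p₁ + b·p₂ ≈ (0.339, 0.571, 0.747); φ = arcsin(p_z) ≈ 48.36°, λ = atan2(p_y, p_x) ≈ 59.32°.

≈ 48°N, 59°E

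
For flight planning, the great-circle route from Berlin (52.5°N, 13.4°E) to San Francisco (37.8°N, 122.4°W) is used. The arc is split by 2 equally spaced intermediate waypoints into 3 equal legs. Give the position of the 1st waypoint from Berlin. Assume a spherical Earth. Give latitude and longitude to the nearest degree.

Write both endpoints as unit vectors p₁, p₂ with components (cos φ cos λ, cos φ sin λ, sin φ).
The central angle between the endpoints is δ = arccos(p₁·p₂) ≈ 1.429 rad (81.9°).
Interpolate at f = 1/3 with slerp weights a = sin((1−f)δ)/sin δ ≈ 0.823, b = sin(fδ)/sin δ ≈ 0.463.
p = a·p₁ + b·p₂ ≈ (0.291, -0.193, 0.937); φ = arcsin(p_z) ≈ 69.55°, λ = atan2(p_y, p_x) ≈ -33.50°.

≈ 70°N, 33°W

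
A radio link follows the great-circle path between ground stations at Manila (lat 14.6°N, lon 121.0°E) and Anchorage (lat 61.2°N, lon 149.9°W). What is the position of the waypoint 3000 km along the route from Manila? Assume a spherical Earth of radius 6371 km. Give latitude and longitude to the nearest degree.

Write both endpoints as unit vectors p₁, p₂ with components (cos φ cos λ, cos φ sin λ, sin φ).
The central angle between the endpoints is δ = arccos(p₁·p₂) ≈ 1.341 rad (76.8°). The total great-circle distance is δ·R ≈ 1.341 × 6371 ≈ 8541 km, so the target fraction is f = 3000/8541 ≈ 0.351.
Interpolate at f ≈ 0.351 with slerp weights a = sin((1−f)δ)/sin δ ≈ 0.785, b = sin(fδ)/sin δ ≈ 0.466.
p = a·p₁ + b·p₂ ≈ (-0.585, 0.538, 0.606); φ = arcsin(p_z) ≈ 37.31°, λ = atan2(p_y, p_x) ≈ 137.39°.

≈ lat 37°N, lon 137°E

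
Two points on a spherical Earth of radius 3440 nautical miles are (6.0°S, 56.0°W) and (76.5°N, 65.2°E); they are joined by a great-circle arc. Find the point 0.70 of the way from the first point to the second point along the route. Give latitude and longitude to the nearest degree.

Convert each endpoint to a unit vector on the sphere (x = cos φ cos λ, y = cos φ sin λ, z = sin φ).
The central angle between the endpoints is δ = arccos(p₁·p₂) ≈ 1.795 rad (102.8°).
Interpolate at f = 0.70 with slerp weights a = sin((1−f)δ)/sin δ ≈ 0.526, b = sin(fδ)/sin δ ≈ 0.975.
p = a·p₁ + b·p₂ ≈ (0.388, -0.227, 0.893); φ = arcsin(p_z) ≈ 63.29°, λ = atan2(p_y, p_x) ≈ -30.32°.

≈ (63°N, 30°W)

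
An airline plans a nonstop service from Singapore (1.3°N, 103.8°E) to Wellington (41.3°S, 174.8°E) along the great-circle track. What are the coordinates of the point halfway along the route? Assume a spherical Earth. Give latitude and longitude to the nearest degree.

≈ 24°S, 134°E

Convert each endpoint to a unit vector on the sphere (x = cos φ cos λ, y = cos φ sin λ, z = sin φ).
The central angle between the endpoints is δ = arccos(p₁·p₂) ≈ 1.339 rad (76.7°).
Interpolate at f = 1/2 with slerp weights a = sin((1−f)δ)/sin δ ≈ 0.638, b = sin(fδ)/sin δ ≈ 0.638.
p = a·p₁ + b·p₂ ≈ (-0.629, 0.663, -0.406); φ = arcsin(p_z) ≈ -23.98°, λ = atan2(p_y, p_x) ≈ 133.52°.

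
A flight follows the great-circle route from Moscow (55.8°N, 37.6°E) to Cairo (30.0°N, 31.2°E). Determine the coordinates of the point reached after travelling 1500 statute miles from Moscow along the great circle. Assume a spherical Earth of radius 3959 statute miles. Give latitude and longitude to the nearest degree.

Write both endpoints as unit vectors p₁, p₂ with components (cos φ cos λ, cos φ sin λ, sin φ).
The central angle between the endpoints is δ = arccos(p₁·p₂) ≈ 0.457 rad (26.2°). The total great-circle distance is δ·R ≈ 0.457 × 3959 ≈ 1810 mi, so the target fraction is f = 1500/1810 ≈ 0.829.
Interpolate at f ≈ 0.829 with slerp weights a = sin((1−f)δ)/sin δ ≈ 0.177, b = sin(fδ)/sin δ ≈ 0.838.
p = a·p₁ + b·p₂ ≈ (0.700, 0.437, 0.566); φ = arcsin(p_z) ≈ 34.44°, λ = atan2(p_y, p_x) ≈ 31.97°.

≈ (34°N, 32°E)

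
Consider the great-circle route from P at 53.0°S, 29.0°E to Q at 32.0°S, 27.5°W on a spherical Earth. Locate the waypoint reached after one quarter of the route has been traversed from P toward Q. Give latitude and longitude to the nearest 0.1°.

≈ 50.7°S, 11.0°E

From cos δ = sin φ₁ sin φ₂ + cos φ₁ cos φ₂ cos Δλ, the central angle is δ ≈ 0.789 rad (45.2°).
Interpolate at f = 1/4 with slerp weights a = sin((1−f)δ)/sin δ ≈ 0.786, b = sin(fδ)/sin δ ≈ 0.276.
p = a·p₁ + b·p₂ ≈ (0.621, 0.121, -0.774); φ = arcsin(p_z) ≈ -50.72°, λ = atan2(p_y, p_x) ≈ 11.04°.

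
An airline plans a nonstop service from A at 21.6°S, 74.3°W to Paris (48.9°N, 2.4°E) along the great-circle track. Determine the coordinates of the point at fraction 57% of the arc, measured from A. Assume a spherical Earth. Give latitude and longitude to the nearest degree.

≈ 22°N, 39°W

From cos δ = sin φ₁ sin φ₂ + cos φ₁ cos φ₂ cos Δλ, the central angle is δ ≈ 1.708 rad (97.9°).
Interpolate at f = 0.57 with slerp weights a = sin((1−f)δ)/sin δ ≈ 0.677, b = sin(fδ)/sin δ ≈ 0.835.
p = a·p₁ + b·p₂ ≈ (0.718, -0.583, 0.380); φ = arcsin(p_z) ≈ 22.33°, λ = atan2(p_y, p_x) ≈ -39.04°.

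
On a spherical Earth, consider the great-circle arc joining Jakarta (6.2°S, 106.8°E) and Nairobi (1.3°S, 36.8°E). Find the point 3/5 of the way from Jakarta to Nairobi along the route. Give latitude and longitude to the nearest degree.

The haversine formula gives a central angle δ ≈ 1.221 rad (70.0°) between the endpoints.
Interpolate at f = 3/5 with slerp weights a = sin((1−f)δ)/sin δ ≈ 0.500, b = sin(fδ)/sin δ ≈ 0.712.
p = a·p₁ + b·p₂ ≈ (0.426, 0.902, -0.070); φ = arcsin(p_z) ≈ -4.02°, λ = atan2(p_y, p_x) ≈ 64.69°.

≈ (4°S, 65°E)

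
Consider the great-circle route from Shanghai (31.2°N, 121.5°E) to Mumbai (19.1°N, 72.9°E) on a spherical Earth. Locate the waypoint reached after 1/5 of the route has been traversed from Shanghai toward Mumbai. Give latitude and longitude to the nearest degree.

Convert each endpoint to a unit vector on the sphere (x = cos φ cos λ, y = cos φ sin λ, z = sin φ).
The central angle between the endpoints is δ = arccos(p₁·p₂) ≈ 0.790 rad (45.2°).
Interpolate at f = 1/5 with slerp weights a = sin((1−f)δ)/sin δ ≈ 0.832, b = sin(fδ)/sin δ ≈ 0.221.
p = a·p₁ + b·p₂ ≈ (-0.310, 0.807, 0.503); φ = arcsin(p_z) ≈ 30.22°, λ = atan2(p_y, p_x) ≈ 111.03°.

≈ 30°N, 111°E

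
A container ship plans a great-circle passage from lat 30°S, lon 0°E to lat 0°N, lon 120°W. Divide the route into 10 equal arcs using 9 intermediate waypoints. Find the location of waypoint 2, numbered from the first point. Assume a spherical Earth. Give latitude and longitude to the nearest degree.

Convert each endpoint to a unit vector on the sphere (x = cos φ cos λ, y = cos φ sin λ, z = sin φ).
The central angle between the endpoints is δ = arccos(p₁·p₂) ≈ 2.019 rad (115.7°).
Interpolate at f = 2/10 with slerp weights a = sin((1−f)δ)/sin δ ≈ 1.108, b = sin(fδ)/sin δ ≈ 0.436.
p = a·p₁ + b·p₂ ≈ (0.742, -0.377, -0.554); φ = arcsin(p_z) ≈ -33.65°, λ = atan2(p_y, p_x) ≈ -26.96°.

≈ lat 34°S, lon 27°W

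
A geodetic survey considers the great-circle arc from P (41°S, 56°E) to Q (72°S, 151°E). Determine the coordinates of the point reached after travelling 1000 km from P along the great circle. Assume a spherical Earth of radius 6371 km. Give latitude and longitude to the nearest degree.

Convert each endpoint to a unit vector on the sphere (x = cos φ cos λ, y = cos φ sin λ, z = sin φ).
The central angle between the endpoints is δ = arccos(p₁·p₂) ≈ 0.923 rad (52.9°). The total great-circle distance is δ·R ≈ 0.923 × 6371 ≈ 5879 km, so the target fraction is f = 1000/5879 ≈ 0.170.
Interpolate at f ≈ 0.170 with slerp weights a = sin((1−f)δ)/sin δ ≈ 0.869, b = sin(fδ)/sin δ ≈ 0.196.
p = a·p₁ + b·p₂ ≈ (0.314, 0.573, -0.757); φ = arcsin(p_z) ≈ -49.18°, λ = atan2(p_y, p_x) ≈ 61.30°.

≈ (49°S, 61°E)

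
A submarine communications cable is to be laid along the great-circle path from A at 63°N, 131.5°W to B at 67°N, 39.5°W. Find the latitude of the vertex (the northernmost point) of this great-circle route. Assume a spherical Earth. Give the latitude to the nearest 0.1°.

≈ 72.2°N

The great circle lies in the plane with unit normal n̂ = (p₁ × p₂)/|p₁ × p₂|.
Here n̂_z ≈ +0.305; the vertex latitude is φ_max = arccos|n̂_z| ≈ 72.2°.
Check via Clairaut: cos φ_max = |cos φ₁| · sin C = cos(63.0°)·sin(42.2°) ≈ 0.305, again giving ≈ 72.2°.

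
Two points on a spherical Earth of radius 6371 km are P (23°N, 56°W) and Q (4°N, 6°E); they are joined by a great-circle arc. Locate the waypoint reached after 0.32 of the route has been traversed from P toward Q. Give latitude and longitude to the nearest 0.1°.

Convert each endpoint to a unit vector on the sphere (x = cos φ cos λ, y = cos φ sin λ, z = sin φ).
The central angle between the endpoints is δ = arccos(p₁·p₂) ≈ 1.095 rad (62.7°).
Interpolate at f = 0.32 with slerp weights a = sin((1−f)δ)/sin δ ≈ 0.762, b = sin(fδ)/sin δ ≈ 0.386.
p = a·p₁ + b·p₂ ≈ (0.775, -0.541, 0.325); φ = arcsin(p_z) ≈ 18.95°, λ = atan2(p_y, p_x) ≈ -34.93°.

≈ (19.0°N, 34.9°W)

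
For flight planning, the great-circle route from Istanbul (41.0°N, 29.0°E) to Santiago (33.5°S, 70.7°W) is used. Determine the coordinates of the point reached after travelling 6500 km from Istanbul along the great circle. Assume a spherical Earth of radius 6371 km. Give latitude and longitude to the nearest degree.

≈ 6°N, 24°W

Write both endpoints as unit vectors p₁, p₂ with components (cos φ cos λ, cos φ sin λ, sin φ).
The central angle between the endpoints is δ = arccos(p₁·p₂) ≈ 2.058 rad (117.9°). The total great-circle distance is δ·R ≈ 2.058 × 6371 ≈ 13111 km, so the target fraction is f = 6500/13111 ≈ 0.496.
Interpolate at f ≈ 0.496 with slerp weights a = sin((1−f)δ)/sin δ ≈ 0.975, b = sin(fδ)/sin δ ≈ 0.964.
p = a·p₁ + b·p₂ ≈ (0.909, -0.402, 0.107); φ = arcsin(p_z) ≈ 6.15°, λ = atan2(p_y, p_x) ≈ -23.88°.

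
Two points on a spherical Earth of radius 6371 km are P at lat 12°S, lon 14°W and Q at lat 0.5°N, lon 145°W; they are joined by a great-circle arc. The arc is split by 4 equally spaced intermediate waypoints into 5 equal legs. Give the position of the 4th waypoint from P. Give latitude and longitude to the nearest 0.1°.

From cos δ = sin φ₁ sin φ₂ + cos φ₁ cos φ₂ cos Δλ, the central angle is δ ≈ 2.270 rad (130.1°).
Interpolate at f = 4/5 with slerp weights a = sin((1−f)δ)/sin δ ≈ 0.573, b = sin(fδ)/sin δ ≈ 1.267.
p = a·p₁ + b·p₂ ≈ (-0.494, -0.862, -0.108); φ = arcsin(p_z) ≈ -6.20°, λ = atan2(p_y, p_x) ≈ -119.82°.

≈ lat 6.2°S, lon 119.8°W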